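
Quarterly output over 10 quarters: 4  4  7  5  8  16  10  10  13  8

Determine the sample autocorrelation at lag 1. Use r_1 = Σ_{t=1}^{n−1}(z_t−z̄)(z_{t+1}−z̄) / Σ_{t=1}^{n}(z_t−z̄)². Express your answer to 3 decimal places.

Mean z̄ = (4 + 4 + 7 + 5 + 8 + 16 + 10 + 10 + 13 + 8)/10 = 8.5000
Numerator Σ_{t=1}^{9}(z_t−z̄)(z_{t+1}−z̄) = 48.2500
Denominator Σ(z_t−z̄)² = 136.5000
r_1 = 48.2500 / 136.5000 = 0.353

0.353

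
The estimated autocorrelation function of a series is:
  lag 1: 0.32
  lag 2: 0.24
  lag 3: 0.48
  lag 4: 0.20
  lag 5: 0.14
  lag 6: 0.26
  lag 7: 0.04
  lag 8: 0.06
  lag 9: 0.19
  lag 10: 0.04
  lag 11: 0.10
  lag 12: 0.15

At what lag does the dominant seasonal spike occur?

The largest autocorrelation is r_3 = 0.48; the remaining lags stay at or below 0.32. The elevated value at lag 1 (0.32), dropping to 0.24 at lag 2, reflects decaying short-term dependence rather than seasonality.
The dominant spike at lag 3 indicates a seasonal period of 3.

3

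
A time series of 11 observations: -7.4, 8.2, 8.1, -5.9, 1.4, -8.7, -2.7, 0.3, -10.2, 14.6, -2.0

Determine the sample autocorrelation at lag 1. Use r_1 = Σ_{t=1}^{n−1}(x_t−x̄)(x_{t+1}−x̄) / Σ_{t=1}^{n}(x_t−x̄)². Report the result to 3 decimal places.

-0.350

Mean x̄ = (-7.4 + 8.2 + 8.1 − 5.9 + 1.4 − 8.7 − 2.7 + 0.3 − 10.2 + 14.6 − 2.0)/11 = -0.3909
Numerator Σ_{t=1}^{10}(x_t−x̄)(x_{t+1}−x̄) = -219.1492
Denominator Σ(x_t−x̄)² = 626.9691
r_1 = -219.1492 / 626.9691 = -0.350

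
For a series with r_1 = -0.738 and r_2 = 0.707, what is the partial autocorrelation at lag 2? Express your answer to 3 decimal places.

0.357

φ_{22} = (r_2 − r_1²) / (1 − r_1²)
r_1² = (-0.738)² = 0.544644
Numerator = 0.707 − 0.5446 = 0.1624; denominator = 1 − 0.5446 = 0.4554
φ_{22} = 0.1624 / 0.4554 = 0.357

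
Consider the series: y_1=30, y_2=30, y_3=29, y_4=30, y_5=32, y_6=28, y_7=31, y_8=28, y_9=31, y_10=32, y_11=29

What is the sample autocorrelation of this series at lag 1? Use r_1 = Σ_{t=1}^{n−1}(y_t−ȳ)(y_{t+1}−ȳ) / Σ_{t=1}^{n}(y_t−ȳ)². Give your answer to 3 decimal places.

-0.500

Mean ȳ = (30 + 30 + 29 + 30 + 32 + 28 + 31 + 28 + 31 + 32 + 29)/11 = 30.0000
Numerator Σ_{t=1}^{10}(y_t−ȳ)(y_{t+1}−ȳ) = -10.0000
Denominator Σ(y_t−ȳ)² = 20.0000
r_1 = -10.0000 / 20.0000 = -0.500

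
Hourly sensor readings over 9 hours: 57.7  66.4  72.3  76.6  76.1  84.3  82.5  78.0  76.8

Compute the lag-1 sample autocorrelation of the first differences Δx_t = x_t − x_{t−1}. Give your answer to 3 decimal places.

First differences Δx: 8.7, 5.9, 4.3, -0.5, 8.2, -1.8, -4.5, -1.2
Mean of differences = 2.3875
Numerator Σ(Δx_t−Δx̄)(Δx_{t+1}−Δx̄) = 35.7948
Denominator Σ(Δx_t−Δx̄)² = 175.8088
r_1(Δx) = 35.7948 / 175.8088 = 0.204

0.204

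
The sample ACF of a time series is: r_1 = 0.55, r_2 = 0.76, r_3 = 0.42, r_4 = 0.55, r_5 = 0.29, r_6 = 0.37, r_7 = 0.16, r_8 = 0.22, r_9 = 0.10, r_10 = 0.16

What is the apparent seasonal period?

2

The largest autocorrelation is r_2 = 0.76; the remaining lags stay at or below 0.55.
The dominant spike at lag 2 indicates a seasonal period of 2.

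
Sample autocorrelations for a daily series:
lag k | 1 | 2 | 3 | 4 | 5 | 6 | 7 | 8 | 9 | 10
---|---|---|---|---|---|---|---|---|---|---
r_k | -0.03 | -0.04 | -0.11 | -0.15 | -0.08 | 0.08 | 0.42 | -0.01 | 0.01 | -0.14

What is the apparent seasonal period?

7

The largest autocorrelation is r_7 = 0.42; the remaining lags stay at or below 0.08.
The dominant spike at lag 7 indicates a seasonal period of 7.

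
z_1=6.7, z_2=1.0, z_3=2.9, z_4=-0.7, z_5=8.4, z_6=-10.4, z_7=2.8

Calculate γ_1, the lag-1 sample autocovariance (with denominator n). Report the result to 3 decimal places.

-16.994

Mean z̄ = (6.7 + 1.0 + 2.9 − 0.7 + 8.4 − 10.4 + 2.8)/7 = 1.5286
Σ_{t=1}^{6}(z_t−z̄)(z_{t+1}−z̄) = -118.9608
γ_1 = -118.9608 / 7 = -16.994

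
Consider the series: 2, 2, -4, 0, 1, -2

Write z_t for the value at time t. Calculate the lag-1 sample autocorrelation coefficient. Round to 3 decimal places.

-0.215

Mean z̄ = (2 + 2 − 4 + 0 + 1 − 2)/6 = -0.1667
Deviations from mean: 2.1667, 2.1667, -3.8333, 0.1667, 1.1667, -1.8333
Numerator Σ_{t=1}^{5}(z_t−z̄)(z_{t+1}−z̄) = -6.1944
Denominator Σ(z_t−z̄)² = 28.8333
r_1 = -6.1944 / 28.8333 = -0.215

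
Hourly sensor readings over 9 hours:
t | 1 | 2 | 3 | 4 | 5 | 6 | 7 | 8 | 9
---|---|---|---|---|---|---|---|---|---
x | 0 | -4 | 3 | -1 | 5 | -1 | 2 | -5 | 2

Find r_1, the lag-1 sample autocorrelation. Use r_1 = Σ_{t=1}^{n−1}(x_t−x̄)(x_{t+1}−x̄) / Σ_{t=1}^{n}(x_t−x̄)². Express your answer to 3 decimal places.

-0.553

Mean x̄ = (0 − 4 + 3 − 1 + 5 − 1 + 2 − 5 + 2)/9 = 0.1111
Numerator Σ_{t=1}^{8}(x_t−x̄)(x_{t+1}−x̄) = -46.9012
Denominator Σ(x_t−x̄)² = 84.8889
r_1 = -46.9012 / 84.8889 = -0.553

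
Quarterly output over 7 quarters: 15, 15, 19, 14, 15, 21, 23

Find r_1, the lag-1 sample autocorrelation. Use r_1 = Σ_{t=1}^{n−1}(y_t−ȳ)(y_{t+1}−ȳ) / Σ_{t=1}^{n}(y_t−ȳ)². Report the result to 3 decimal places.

Mean ȳ = (15 + 15 + 19 + 14 + 15 + 21 + 23)/7 = 17.4286
Deviations from mean: -2.4286, -2.4286, 1.5714, -3.4286, -2.4286, 3.5714, 5.5714
Numerator Σ_{t=1}^{6}(y_t−ȳ)(y_{t+1}−ȳ) = 16.2449
Denominator Σ(y_t−ȳ)² = 75.7143
r_1 = 16.2449 / 75.7143 = 0.215

0.215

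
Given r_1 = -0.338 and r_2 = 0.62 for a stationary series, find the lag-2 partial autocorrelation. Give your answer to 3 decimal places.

0.571

φ_{22} = (r_2 − r_1²) / (1 − r_1²)
r_1² = (-0.338)² = 0.114244
Numerator = 0.62 − 0.1142 = 0.5058; denominator = 1 − 0.1142 = 0.8858
φ_{22} = 0.5058 / 0.8858 = 0.571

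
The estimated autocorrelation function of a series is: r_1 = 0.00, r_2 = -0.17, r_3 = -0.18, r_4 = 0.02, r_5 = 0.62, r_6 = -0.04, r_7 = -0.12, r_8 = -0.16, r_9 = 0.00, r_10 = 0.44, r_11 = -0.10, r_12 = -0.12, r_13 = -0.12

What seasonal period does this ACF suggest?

The largest autocorrelation is r_5 = 0.62, with a weaker echo at lag 10 (0.44); the remaining lags stay at or below 0.02.
The dominant spike at lag 5 indicates a seasonal period of 5.

5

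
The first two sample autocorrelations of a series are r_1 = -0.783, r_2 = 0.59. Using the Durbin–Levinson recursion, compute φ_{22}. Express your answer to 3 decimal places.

-0.060

φ_{22} = (r_2 − r_1²) / (1 − r_1²)
r_1² = (-0.783)² = 0.613089
Numerator = 0.59 − 0.6131 = -0.0231; denominator = 1 − 0.6131 = 0.3869
φ_{22} = -0.0231 / 0.3869 = -0.060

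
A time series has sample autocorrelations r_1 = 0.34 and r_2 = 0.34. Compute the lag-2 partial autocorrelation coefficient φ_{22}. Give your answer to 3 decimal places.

0.254

φ_{22} = (r_2 − r_1²) / (1 − r_1²)
r_1² = (0.34)² = 0.1156
Numerator = 0.34 − 0.1156 = 0.2244; denominator = 1 − 0.1156 = 0.8844
φ_{22} = 0.2244 / 0.8844 = 0.254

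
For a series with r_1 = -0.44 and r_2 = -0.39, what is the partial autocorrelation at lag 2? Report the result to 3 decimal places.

φ_{22} = (r_2 − r_1²) / (1 − r_1²)
r_1² = (-0.44)² = 0.1936
Numerator = -0.39 − 0.1936 = -0.5836; denominator = 1 − 0.1936 = 0.8064
φ_{22} = -0.5836 / 0.8064 = -0.724

-0.724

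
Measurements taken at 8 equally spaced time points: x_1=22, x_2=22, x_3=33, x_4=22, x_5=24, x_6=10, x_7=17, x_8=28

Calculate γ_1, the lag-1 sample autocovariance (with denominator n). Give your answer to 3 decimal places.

0.867

Mean x̄ = (22 + 22 + 33 + 22 + 24 + 10 + 17 + 28)/8 = 22.2500
Σ_{t=1}^{7}(x_t−x̄)(x_{t+1}−x̄) = 6.9375
γ_1 = 6.9375 / 8 = 0.867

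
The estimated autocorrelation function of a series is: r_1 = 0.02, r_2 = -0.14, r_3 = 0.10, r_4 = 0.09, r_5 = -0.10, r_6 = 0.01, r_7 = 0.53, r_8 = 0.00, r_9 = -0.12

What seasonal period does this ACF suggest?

The largest autocorrelation is r_7 = 0.53; the remaining lags stay at or below 0.10.
The dominant spike at lag 7 indicates a seasonal period of 7.

7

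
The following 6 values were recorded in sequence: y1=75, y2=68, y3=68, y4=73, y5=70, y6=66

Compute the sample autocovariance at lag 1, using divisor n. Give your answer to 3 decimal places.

Mean ȳ = (75 + 68 + 68 + 73 + 70 + 66)/6 = 70.0000
Σ_{t=1}^{5}(y_t−ȳ)(y_{t+1}−ȳ) = -12.0000
γ_1 = -12.0000 / 6 = -2.000

-2.000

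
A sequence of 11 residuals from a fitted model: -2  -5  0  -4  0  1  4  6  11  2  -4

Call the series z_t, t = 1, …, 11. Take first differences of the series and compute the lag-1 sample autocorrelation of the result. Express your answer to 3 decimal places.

-0.080

First differences Δz: -3, 5, -4, 4, 1, 3, 2, 5, -9, -6
Mean of differences = -0.2000
Numerator Σ(Δz_t−Δz̄)(Δz_{t+1}−Δz̄) = -17.6400
Denominator Σ(Δz_t−Δz̄)² = 221.6000
r_1(Δz) = -17.6400 / 221.6000 = -0.080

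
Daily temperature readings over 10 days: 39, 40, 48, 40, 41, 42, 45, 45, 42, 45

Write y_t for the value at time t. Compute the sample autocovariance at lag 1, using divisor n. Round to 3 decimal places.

Mean ȳ = (39 + 40 + 48 + 40 + 41 + 42 + 45 + 45 + 42 + 45)/10 = 42.7000
Σ_{t=1}^{9}(y_t−ȳ)(y_{t+1}−ȳ) = -12.3900
γ_1 = -12.3900 / 10 = -1.239

-1.239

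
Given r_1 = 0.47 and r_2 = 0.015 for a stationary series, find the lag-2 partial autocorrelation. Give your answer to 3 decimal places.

-0.264

φ_{22} = (r_2 − r_1²) / (1 − r_1²)
r_1² = (0.47)² = 0.2209
Numerator = 0.015 − 0.2209 = -0.2059; denominator = 1 − 0.2209 = 0.7791
φ_{22} = -0.2059 / 0.7791 = -0.264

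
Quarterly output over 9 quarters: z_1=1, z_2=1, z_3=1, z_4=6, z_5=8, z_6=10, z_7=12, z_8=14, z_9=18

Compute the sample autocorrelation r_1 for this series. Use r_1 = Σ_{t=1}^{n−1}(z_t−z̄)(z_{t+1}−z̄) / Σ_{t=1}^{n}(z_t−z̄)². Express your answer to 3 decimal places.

Mean z̄ = (1 + 1 + 1 + 6 + 8 + 10 + 12 + 14 + 18)/9 = 7.8889
Numerator Σ_{t=1}^{8}(z_t−z̄)(z_{t+1}−z̄) = 203.5432
Denominator Σ(z_t−z̄)² = 306.8889
r_1 = 203.5432 / 306.8889 = 0.663

0.663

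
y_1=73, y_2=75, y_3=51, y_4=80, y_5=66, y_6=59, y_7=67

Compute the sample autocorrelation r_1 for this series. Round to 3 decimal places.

Mean ȳ = (73 + 75 + 51 + 80 + 66 + 59 + 67)/7 = 67.2857
Deviations from mean: 5.7143, 7.7143, -16.2857, 12.7143, -1.2857, -8.2857, -0.2857
Σ(y_t−ȳ)(y_{t+1}−ȳ) = (44.0816) + (-125.6327) + (-207.0612) + (-16.3469) + (10.6531) + (2.3673) = -291.9388
Denominator Σ(y_t−ȳ)² = 589.4286
r_1 = -291.9388 / 589.4286 = -0.495

-0.495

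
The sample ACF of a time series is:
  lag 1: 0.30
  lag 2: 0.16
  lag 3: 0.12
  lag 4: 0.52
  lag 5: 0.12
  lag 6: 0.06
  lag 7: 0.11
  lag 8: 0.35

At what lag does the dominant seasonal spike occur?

The largest autocorrelation is r_4 = 0.52, with a weaker echo at lag 8 (0.35); the remaining lags stay at or below 0.30. The elevated value at lag 1 (0.30), dropping to 0.16 at lag 2, reflects decaying short-term dependence rather than seasonality.
The dominant spike at lag 4 indicates a seasonal period of 4.

4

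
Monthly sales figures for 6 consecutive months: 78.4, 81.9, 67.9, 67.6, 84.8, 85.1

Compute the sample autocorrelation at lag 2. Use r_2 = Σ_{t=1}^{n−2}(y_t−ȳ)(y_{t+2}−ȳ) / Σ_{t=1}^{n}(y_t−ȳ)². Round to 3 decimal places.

-0.608

Mean ȳ = (78.4 + 81.9 + 67.9 + 67.6 + 84.8 + 85.1)/6 = 77.6167
Deviations from mean: 0.7833, 4.2833, -9.7167, -10.0167, 7.1833, 7.4833
Numerator Σ_{t=1}^{4}(y_t−ȳ)(y_{t+2}−ȳ) = -195.2722
Denominator Σ(y_t−ȳ)² = 321.3083
r_2 = -195.2722 / 321.3083 = -0.608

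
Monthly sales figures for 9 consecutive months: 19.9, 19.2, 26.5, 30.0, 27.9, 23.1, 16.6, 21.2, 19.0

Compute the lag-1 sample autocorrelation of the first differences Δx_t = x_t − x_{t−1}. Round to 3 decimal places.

First differences Δx: -0.7, 7.3, 3.5, -2.1, -4.8, -6.5, 4.6, -2.2
Mean of differences = -0.1125
Numerator Σ(Δx_t−Δx̄)(Δx_{t+1}−Δx̄) = 14.5623
Denominator Σ(Δx_t−Δx̄)² = 161.6288
r_1(Δx) = 14.5623 / 161.6288 = 0.090

0.090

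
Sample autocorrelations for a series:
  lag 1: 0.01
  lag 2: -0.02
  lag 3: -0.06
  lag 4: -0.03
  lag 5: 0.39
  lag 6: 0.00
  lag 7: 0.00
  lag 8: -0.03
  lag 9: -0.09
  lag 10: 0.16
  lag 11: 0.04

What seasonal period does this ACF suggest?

5

The largest autocorrelation is r_5 = 0.39, with a weaker echo at lag 10 (0.16); the remaining lags stay at or below 0.04.
The dominant spike at lag 5 indicates a seasonal period of 5.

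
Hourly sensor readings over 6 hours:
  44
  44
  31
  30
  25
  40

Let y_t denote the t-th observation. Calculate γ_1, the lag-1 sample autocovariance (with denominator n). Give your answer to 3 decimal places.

11.870

Mean ȳ = (44 + 44 + 31 + 30 + 25 + 40)/6 = 35.6667
Deviations: 8.3333, 8.3333, -4.6667, -5.6667, -10.6667, 4.3333
Σ_{t=1}^{5}(y_t−ȳ)(y_{t+1}−ȳ) = 71.2222
γ_1 = 71.2222 / 6 = 11.870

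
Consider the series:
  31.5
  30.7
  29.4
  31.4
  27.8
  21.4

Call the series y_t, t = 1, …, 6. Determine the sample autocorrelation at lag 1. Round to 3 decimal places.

Mean ȳ = (31.5 + 30.7 + 29.4 + 31.4 + 27.8 + 21.4)/6 = 28.7000
Deviations from mean: 2.8000, 2.0000, 0.7000, 2.7000, -0.9000, -7.3000
Numerator Σ_{t=1}^{5}(y_t−ȳ)(y_{t+1}−ȳ) = 13.0300
Denominator Σ(y_t−ȳ)² = 73.7200
r_1 = 13.0300 / 73.7200 = 0.177

0.177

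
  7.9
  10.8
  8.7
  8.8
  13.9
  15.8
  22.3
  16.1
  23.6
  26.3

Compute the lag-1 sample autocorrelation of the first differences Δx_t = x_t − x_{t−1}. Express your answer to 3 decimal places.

-0.541

First differences Δx: 2.9, -2.1, 0.1, 5.1, 1.9, 6.5, -6.2, 7.5, 2.7
Mean of differences = 2.0444
Numerator Σ(Δx_t−Δx̄)(Δx_{t+1}−Δx̄) = -80.6486
Denominator Σ(Δx_t−Δx̄)² = 149.0622
r_1(Δx) = -80.6486 / 149.0622 = -0.541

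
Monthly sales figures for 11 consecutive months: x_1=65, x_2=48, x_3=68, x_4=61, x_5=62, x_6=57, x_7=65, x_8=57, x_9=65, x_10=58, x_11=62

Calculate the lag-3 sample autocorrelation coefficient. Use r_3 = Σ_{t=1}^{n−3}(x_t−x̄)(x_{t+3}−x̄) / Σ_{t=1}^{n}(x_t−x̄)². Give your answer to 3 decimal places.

Mean x̄ = (65 + 48 + 68 + 61 + 62 + 57 + 65 + 57 + 65 + 58 + 62)/11 = 60.7273
Numerator Σ_{t=1}^{8}(x_t−x̄)(x_{t+3}−x̄) = -78.0413
Denominator Σ(x_t−x̄)² = 308.1818
r_3 = -78.0413 / 308.1818 = -0.253

-0.253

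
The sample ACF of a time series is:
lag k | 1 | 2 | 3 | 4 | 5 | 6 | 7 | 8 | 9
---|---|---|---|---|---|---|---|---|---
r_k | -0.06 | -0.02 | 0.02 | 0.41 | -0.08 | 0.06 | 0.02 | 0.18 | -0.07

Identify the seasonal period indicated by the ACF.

4

The largest autocorrelation is r_4 = 0.41, with a weaker echo at lag 8 (0.18); the remaining lags stay at or below 0.06.
The dominant spike at lag 4 indicates a seasonal period of 4.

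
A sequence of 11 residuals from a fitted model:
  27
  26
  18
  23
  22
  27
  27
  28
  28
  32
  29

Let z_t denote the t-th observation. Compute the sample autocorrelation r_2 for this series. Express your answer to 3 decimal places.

Mean z̄ = (27 + 26 + 18 + 23 + 22 + 27 + 27 + 28 + 28 + 32 + 29)/11 = 26.0909
Numerator Σ_{t=1}^{9}(z_t−z̄)(z_{t+2}−z̄) = 39.8017
Denominator Σ(z_t−z̄)² = 144.9091
r_2 = 39.8017 / 144.9091 = 0.275

0.275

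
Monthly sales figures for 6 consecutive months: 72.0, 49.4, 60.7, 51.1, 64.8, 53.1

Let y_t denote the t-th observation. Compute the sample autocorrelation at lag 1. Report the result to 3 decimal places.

-0.609

Mean ȳ = (72.0 + 49.4 + 60.7 + 51.1 + 64.8 + 53.1)/6 = 58.5167
Σ(y_t−ȳ)(y_{t+1}−ȳ) = (-122.9231) + (-19.9047) + (-16.1931) + (-46.6014) + (-34.0347) = -239.6569
Denominator Σ(y_t−ȳ)² = 393.5083
r_1 = -239.6569 / 393.5083 = -0.609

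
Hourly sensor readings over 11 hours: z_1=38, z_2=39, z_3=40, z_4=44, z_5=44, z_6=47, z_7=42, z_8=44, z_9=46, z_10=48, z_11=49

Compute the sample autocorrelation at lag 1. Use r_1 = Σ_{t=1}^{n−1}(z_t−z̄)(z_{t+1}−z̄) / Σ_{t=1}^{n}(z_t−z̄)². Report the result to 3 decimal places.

Mean z̄ = (38 + 39 + 40 + 44 + 44 + 47 + 42 + 44 + 46 + 48 + 49)/11 = 43.7273
Numerator Σ_{t=1}^{10}(z_t−z̄)(z_{t+1}−z̄) = 71.3802
Denominator Σ(z_t−z̄)² = 134.1818
r_1 = 71.3802 / 134.1818 = 0.532

0.532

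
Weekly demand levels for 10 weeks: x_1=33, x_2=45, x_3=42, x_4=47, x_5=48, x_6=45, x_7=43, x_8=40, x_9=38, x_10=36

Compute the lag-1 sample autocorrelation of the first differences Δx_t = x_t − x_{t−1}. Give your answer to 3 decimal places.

-0.119

First differences Δx: 12, -3, 5, 1, -3, -2, -3, -2, -2
Mean of differences = 0.3333
Numerator Σ(Δx_t−Δx̄)(Δx_{t+1}−Δx̄) = -24.7778
Denominator Σ(Δx_t−Δx̄)² = 208.0000
r_1(Δx) = -24.7778 / 208.0000 = -0.119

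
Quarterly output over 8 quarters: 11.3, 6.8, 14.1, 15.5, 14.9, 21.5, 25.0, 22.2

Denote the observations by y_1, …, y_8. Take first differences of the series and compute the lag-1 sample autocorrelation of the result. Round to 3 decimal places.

First differences Δy: -4.5, 7.3, 1.4, -0.6, 6.6, 3.5, -2.8
Mean of differences = 1.5571
Numerator Σ(Δy_t−Δȳ)(Δy_{t+1}−Δȳ) = -44.8947
Denominator Σ(Δy_t−Δȳ)² = 122.5371
r_1(Δy) = -44.8947 / 122.5371 = -0.366

-0.366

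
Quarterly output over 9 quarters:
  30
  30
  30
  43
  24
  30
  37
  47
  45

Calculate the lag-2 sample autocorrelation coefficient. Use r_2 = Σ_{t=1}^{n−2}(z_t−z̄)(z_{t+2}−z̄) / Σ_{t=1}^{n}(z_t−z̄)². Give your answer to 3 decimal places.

-0.114

Mean z̄ = (30 + 30 + 30 + 43 + 24 + 30 + 37 + 47 + 45)/9 = 35.1111
Numerator Σ_{t=1}^{7}(z_t−z̄)(z_{t+2}−z̄) = -60.8025
Denominator Σ(z_t−z̄)² = 532.8889
r_2 = -60.8025 / 532.8889 = -0.114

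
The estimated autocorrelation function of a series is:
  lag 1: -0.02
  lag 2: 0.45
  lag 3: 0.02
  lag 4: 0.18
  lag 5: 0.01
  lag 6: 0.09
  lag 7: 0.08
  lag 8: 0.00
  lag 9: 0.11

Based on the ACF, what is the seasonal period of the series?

The largest autocorrelation is r_2 = 0.45, with a weaker echo at lag 4 (0.18); the remaining lags stay at or below 0.11.
The dominant spike at lag 2 indicates a seasonal period of 2.

2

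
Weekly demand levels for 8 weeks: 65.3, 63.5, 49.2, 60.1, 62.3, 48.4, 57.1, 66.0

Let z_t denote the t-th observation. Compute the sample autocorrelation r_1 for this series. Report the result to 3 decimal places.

-0.154

Mean z̄ = (65.3 + 63.5 + 49.2 + 60.1 + 62.3 + 48.4 + 57.1 + 66.0)/8 = 58.9875
Numerator Σ_{t=1}^{7}(z_t−z̄)(z_{t+1}−z̄) = -51.2077
Denominator Σ(z_t−z̄)² = 333.0488
r_1 = -51.2077 / 333.0488 = -0.154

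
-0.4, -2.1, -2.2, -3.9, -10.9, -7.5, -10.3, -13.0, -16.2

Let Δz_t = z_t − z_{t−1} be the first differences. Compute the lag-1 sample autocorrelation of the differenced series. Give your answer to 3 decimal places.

-0.501

First differences Δz: -1.7, -0.1, -1.7, -7.0, 3.4, -2.8, -2.7, -3.2
Mean of differences = -1.9750
Numerator Σ(Δz_t−Δz̄)(Δz_{t+1}−Δz̄) = -30.3081
Denominator Σ(Δz_t−Δz̄)² = 60.5150
r_1(Δz) = -30.3081 / 60.5150 = -0.501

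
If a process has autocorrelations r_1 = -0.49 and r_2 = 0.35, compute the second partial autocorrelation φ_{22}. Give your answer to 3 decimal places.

0.145

φ_{22} = (r_2 − r_1²) / (1 − r_1²)
r_1² = (-0.49)² = 0.2401
Numerator = 0.35 − 0.2401 = 0.1099; denominator = 1 − 0.2401 = 0.7599
φ_{22} = 0.1099 / 0.7599 = 0.145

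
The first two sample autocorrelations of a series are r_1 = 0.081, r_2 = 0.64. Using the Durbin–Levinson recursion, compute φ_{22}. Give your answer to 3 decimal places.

φ_{22} = (r_2 − r_1²) / (1 − r_1²)
r_1² = (0.081)² = 0.006561
Numerator = 0.64 − 0.0066 = 0.6334; denominator = 1 − 0.0066 = 0.9934
φ_{22} = 0.6334 / 0.9934 = 0.638

0.638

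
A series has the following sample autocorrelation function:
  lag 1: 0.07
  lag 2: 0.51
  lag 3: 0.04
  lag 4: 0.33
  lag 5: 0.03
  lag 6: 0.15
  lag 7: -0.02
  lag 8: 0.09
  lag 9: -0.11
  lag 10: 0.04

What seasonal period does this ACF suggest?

2

The largest autocorrelation is r_2 = 0.51, with weaker echoes at lags 4 (0.33) and 6 (0.15); the remaining lags stay at or below 0.09.
The dominant spike at lag 2 indicates a seasonal period of 2.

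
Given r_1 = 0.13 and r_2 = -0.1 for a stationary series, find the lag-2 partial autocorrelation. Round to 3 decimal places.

φ_{22} = (r_2 − r_1²) / (1 − r_1²)
r_1² = (0.13)² = 0.0169
Numerator = -0.1 − 0.0169 = -0.1169; denominator = 1 − 0.0169 = 0.9831
φ_{22} = -0.1169 / 0.9831 = -0.119

-0.119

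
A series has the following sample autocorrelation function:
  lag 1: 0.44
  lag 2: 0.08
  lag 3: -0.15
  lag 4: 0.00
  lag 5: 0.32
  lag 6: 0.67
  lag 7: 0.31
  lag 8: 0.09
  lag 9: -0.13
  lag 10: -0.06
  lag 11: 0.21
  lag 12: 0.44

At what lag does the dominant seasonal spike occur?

6

The largest autocorrelation is r_6 = 0.67; the remaining lags stay at or below 0.44. The elevated value at lag 1 (0.44), dropping to 0.08 at lag 2, reflects decaying short-term dependence rather than seasonality.
The dominant spike at lag 6 indicates a seasonal period of 6.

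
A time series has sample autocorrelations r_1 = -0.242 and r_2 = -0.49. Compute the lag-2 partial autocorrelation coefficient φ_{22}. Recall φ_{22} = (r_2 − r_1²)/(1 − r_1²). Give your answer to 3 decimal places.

φ_{22} = (r_2 − r_1²) / (1 − r_1²)
r_1² = (-0.242)² = 0.058564
Numerator = -0.49 − 0.0586 = -0.5486; denominator = 1 − 0.0586 = 0.9414
φ_{22} = -0.5486 / 0.9414 = -0.583

-0.583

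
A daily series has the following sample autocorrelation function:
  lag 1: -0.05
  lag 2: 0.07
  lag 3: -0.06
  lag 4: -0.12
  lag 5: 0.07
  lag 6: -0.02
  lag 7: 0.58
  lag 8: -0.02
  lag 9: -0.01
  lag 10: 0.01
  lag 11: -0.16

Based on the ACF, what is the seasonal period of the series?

7

The largest autocorrelation is r_7 = 0.58; the remaining lags stay at or below 0.07.
The dominant spike at lag 7 indicates a seasonal period of 7.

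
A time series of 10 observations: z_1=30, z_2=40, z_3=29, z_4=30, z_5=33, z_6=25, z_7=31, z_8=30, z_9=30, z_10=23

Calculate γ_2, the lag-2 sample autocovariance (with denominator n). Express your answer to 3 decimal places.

0.018

Mean z̄ = (30 + 40 + 29 + 30 + 33 + 25 + 31 + 30 + 30 + 23)/10 = 30.1000
Σ_{t=1}^{8}(z_t−z̄)(z_{t+2}−z̄) = 0.1800
γ_2 = 0.1800 / 10 = 0.018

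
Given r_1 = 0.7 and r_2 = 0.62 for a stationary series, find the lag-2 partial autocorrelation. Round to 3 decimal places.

φ_{22} = (r_2 − r_1²) / (1 − r_1²)
r_1² = (0.7)² = 0.49
Numerator = 0.62 − 0.4900 = 0.1300; denominator = 1 − 0.4900 = 0.5100
φ_{22} = 0.1300 / 0.5100 = 0.255

0.255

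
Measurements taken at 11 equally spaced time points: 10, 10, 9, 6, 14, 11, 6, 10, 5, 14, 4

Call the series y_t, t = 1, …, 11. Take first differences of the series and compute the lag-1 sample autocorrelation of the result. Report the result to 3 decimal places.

First differences Δy: 0, -1, -3, 8, -3, -5, 4, -5, 9, -10
Mean of differences = -0.6000
Numerator Σ(Δy_t−Δȳ)(Δy_{t+1}−Δȳ) = -202.9600
Denominator Σ(Δy_t−Δȳ)² = 326.4000
r_1(Δy) = -202.9600 / 326.4000 = -0.622

-0.622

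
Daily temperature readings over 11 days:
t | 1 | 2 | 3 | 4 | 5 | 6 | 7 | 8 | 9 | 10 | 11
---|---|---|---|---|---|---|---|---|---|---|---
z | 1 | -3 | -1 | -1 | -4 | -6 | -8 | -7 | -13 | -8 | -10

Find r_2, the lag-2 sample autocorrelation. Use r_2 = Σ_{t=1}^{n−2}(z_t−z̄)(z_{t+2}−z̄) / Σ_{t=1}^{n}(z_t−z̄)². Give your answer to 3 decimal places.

Mean z̄ = (1 − 3 − 1 − 1 − 4 − 6 − 8 − 7 − 13 − 8 − 10)/11 = -5.4545
Numerator Σ_{t=1}^{9}(z_t−z̄)(z_{t+2}−z̄) = 98.3140
Denominator Σ(z_t−z̄)² = 182.7273
r_2 = 98.3140 / 182.7273 = 0.538

0.538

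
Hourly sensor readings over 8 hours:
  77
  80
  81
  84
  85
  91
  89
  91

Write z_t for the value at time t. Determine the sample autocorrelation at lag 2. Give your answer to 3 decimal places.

Mean z̄ = (77 + 80 + 81 + 84 + 85 + 91 + 89 + 91)/8 = 84.7500
Deviations from mean: -7.7500, -4.7500, -3.7500, -0.7500, 0.2500, 6.2500, 4.2500, 6.2500
Σ(z_t−z̄)(z_{t+2}−z̄) = (29.0625) + (3.5625) + (-0.9375) + (-4.6875) + (1.0625) + (39.0625) = 67.1250
Denominator Σ(z_t−z̄)² = 193.5000
r_2 = 67.1250 / 193.5000 = 0.347

0.347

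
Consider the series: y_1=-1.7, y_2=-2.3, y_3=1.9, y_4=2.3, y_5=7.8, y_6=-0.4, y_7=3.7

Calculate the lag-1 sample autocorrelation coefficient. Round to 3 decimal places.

-0.005

Mean ȳ = (-1.7 − 2.3 + 1.9 + 2.3 + 7.8 − 0.4 + 3.7)/7 = 1.6143
Deviations from mean: -3.3143, -3.9143, 0.2857, 0.6857, 6.1857, -2.0143, 2.0857
Numerator Σ_{t=1}^{6}(y_t−ȳ)(y_{t+1}−ȳ) = -0.3688
Denominator Σ(y_t−ȳ)² = 73.5286
r_1 = -0.3688 / 73.5286 = -0.005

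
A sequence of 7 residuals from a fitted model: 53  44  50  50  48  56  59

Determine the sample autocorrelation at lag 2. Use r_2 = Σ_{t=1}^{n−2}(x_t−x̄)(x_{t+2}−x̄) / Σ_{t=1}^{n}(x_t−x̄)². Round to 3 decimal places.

Mean x̄ = (53 + 44 + 50 + 50 + 48 + 56 + 59)/7 = 51.4286
Deviations from mean: 1.5714, -7.4286, -1.4286, -1.4286, -3.4286, 4.5714, 7.5714
Numerator Σ_{t=1}^{5}(x_t−x̄)(x_{t+2}−x̄) = -19.2245
Denominator Σ(x_t−x̄)² = 151.7143
r_2 = -19.2245 / 151.7143 = -0.127

-0.127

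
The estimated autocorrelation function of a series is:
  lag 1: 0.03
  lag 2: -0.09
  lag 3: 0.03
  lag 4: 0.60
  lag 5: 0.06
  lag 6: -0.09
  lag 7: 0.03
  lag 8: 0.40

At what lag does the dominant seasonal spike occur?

4

The largest autocorrelation is r_4 = 0.60, with a weaker echo at lag 8 (0.40); the remaining lags stay at or below 0.06.
The dominant spike at lag 4 indicates a seasonal period of 4.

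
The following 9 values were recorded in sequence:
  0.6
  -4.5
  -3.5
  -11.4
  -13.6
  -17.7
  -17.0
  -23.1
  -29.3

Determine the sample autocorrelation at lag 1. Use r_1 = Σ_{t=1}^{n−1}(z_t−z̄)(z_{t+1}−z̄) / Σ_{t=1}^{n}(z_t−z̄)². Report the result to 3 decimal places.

Mean z̄ = (0.6 − 4.5 − 3.5 − 11.4 − 13.6 − 17.7 − 17.0 − 23.1 − 29.3)/9 = -13.2778
Numerator Σ_{t=1}^{8}(z_t−z̄)(z_{t+1}−z̄) = 437.2184
Denominator Σ(z_t−z̄)² = 755.4756
r_1 = 437.2184 / 755.4756 = 0.579

0.579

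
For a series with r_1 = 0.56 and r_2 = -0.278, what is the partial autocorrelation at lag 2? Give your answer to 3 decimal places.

φ_{22} = (r_2 − r_1²) / (1 − r_1²)
r_1² = (0.56)² = 0.3136
Numerator = -0.278 − 0.3136 = -0.5916; denominator = 1 − 0.3136 = 0.6864
φ_{22} = -0.5916 / 0.6864 = -0.862

-0.862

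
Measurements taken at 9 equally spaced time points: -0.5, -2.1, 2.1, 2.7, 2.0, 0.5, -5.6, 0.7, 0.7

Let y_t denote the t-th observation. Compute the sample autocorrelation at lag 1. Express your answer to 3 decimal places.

Mean ȳ = (-0.5 − 2.1 + 2.1 + 2.7 + 2.0 + 0.5 − 5.6 + 0.7 + 0.7)/9 = 0.0556
Numerator Σ_{t=1}^{8}(y_t−ȳ)(y_{t+1}−ȳ) = 2.4602
Denominator Σ(y_t−ȳ)² = 52.9222
r_1 = 2.4602 / 52.9222 = 0.046

0.046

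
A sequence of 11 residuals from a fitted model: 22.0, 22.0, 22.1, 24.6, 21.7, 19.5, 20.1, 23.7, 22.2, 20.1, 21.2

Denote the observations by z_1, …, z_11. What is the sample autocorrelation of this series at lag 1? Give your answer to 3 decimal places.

0.115

Mean z̄ = (22.0 + 22.0 + 22.1 + 24.6 + 21.7 + 19.5 + 20.1 + 23.7 + 22.2 + 20.1 + 21.2)/11 = 21.7455
Numerator Σ_{t=1}^{10}(z_t−z̄)(z_{t+1}−z̄) = 2.6561
Denominator Σ(z_t−z̄)² = 23.1873
r_1 = 2.6561 / 23.1873 = 0.115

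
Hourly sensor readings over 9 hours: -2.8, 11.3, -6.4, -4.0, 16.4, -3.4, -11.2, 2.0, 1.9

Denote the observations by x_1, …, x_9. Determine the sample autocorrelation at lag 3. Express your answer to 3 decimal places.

0.472

Mean x̄ = (-2.8 + 11.3 − 6.4 − 4.0 + 16.4 − 3.4 − 11.2 + 2.0 + 1.9)/9 = 0.4222
Σ(x_t−x̄)(x_{t+3}−x̄) = (14.2494) + (173.8027) + (26.0760) + (51.3960) + (25.2094) + (-5.6484) = 285.0852
Denominator Σ(x_t−x̄)² = 604.4556
r_3 = 285.0852 / 604.4556 = 0.472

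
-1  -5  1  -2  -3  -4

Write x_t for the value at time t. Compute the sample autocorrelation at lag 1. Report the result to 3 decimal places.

-0.448

Mean x̄ = (-1 − 5 + 1 − 2 − 3 − 4)/6 = -2.3333
Deviations from mean: 1.3333, -2.6667, 3.3333, 0.3333, -0.6667, -1.6667
Numerator Σ_{t=1}^{5}(x_t−x̄)(x_{t+1}−x̄) = -10.4444
Denominator Σ(x_t−x̄)² = 23.3333
r_1 = -10.4444 / 23.3333 = -0.448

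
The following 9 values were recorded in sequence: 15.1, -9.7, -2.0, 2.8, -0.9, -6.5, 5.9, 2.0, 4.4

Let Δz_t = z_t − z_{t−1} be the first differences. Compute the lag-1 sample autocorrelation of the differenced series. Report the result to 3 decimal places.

-0.293

First differences Δz: -24.8, 7.7, 4.8, -3.7, -5.6, 12.4, -3.9, 2.4
Mean of differences = -1.3375
Numerator Σ(Δz_t−Δz̄)(Δz_{t+1}−Δz̄) = -264.3402
Denominator Σ(Δz_t−Δz̄)² = 902.8388
r_1(Δz) = -264.3402 / 902.8388 = -0.293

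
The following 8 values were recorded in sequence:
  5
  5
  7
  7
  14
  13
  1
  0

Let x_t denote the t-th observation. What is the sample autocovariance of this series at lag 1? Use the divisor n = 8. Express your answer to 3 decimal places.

Mean x̄ = (5 + 5 + 7 + 7 + 14 + 13 + 1 + 0)/8 = 6.5000
Deviations: -1.5000, -1.5000, 0.5000, 0.5000, 7.5000, 6.5000, -5.5000, -6.5000
Σ_{t=1}^{7}(x_t−x̄)(x_{t+1}−x̄) = 54.2500
γ_1 = 54.2500 / 8 = 6.781

6.781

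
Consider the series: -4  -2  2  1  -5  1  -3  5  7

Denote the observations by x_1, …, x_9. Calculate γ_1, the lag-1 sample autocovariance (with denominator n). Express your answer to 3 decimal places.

Mean x̄ = (-4 − 2 + 2 + 1 − 5 + 1 − 3 + 5 + 7)/9 = 0.2222
Σ_{t=1}^{8}(x_t−x̄)(x_{t+1}−x̄) = 13.1728
γ_1 = 13.1728 / 9 = 1.464

1.464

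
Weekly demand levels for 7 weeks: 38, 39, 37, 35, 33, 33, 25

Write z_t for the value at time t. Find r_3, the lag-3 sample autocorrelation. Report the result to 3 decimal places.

Mean z̄ = (38 + 39 + 37 + 35 + 33 + 33 + 25)/7 = 34.2857
Deviations from mean: 3.7143, 4.7143, 2.7143, 0.7143, -1.2857, -1.2857, -9.2857
Σ(z_t−z̄)(z_{t+3}−z̄) = (2.6531) + (-6.0612) + (-3.4898) + (-6.6327) = -13.5306
Denominator Σ(z_t−z̄)² = 133.4286
r_3 = -13.5306 / 133.4286 = -0.101

-0.101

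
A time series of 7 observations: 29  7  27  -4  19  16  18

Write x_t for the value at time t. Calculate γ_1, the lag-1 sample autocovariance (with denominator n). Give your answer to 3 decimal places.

-70.857

Mean x̄ = (29 + 7 + 27 − 4 + 19 + 16 + 18)/7 = 16.0000
Σ_{t=1}^{6}(x_t−x̄)(x_{t+1}−x̄) = -496.0000
γ_1 = -496.0000 / 7 = -70.857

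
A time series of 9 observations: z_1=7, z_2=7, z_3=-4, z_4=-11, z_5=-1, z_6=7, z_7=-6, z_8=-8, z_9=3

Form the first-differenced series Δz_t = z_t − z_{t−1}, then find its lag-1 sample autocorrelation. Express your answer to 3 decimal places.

First differences Δz: 0, -11, -7, 10, 8, -13, -2, 11
Mean of differences = -0.5000
Numerator Σ(Δz_t−Δz̄)(Δz_{t+1}−Δz̄) = -20.7500
Denominator Σ(Δz_t−Δz̄)² = 626.0000
r_1(Δz) = -20.7500 / 626.0000 = -0.033

-0.033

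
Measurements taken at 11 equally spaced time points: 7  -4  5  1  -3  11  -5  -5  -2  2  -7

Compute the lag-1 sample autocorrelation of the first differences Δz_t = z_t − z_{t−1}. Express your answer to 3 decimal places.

-0.539

First differences Δz: -11, 9, -4, -4, 14, -16, 0, 3, 4, -9
Mean of differences = -1.4000
Numerator Σ(Δz_t−Δz̄)(Δz_{t+1}−Δz̄) = -416.5600
Denominator Σ(Δz_t−Δz̄)² = 772.4000
r_1(Δz) = -416.5600 / 772.4000 = -0.539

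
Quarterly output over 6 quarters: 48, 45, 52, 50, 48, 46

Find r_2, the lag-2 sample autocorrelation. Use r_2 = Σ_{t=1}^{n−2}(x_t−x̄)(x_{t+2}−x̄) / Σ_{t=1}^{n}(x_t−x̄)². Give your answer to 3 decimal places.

-0.337

Mean x̄ = (48 + 45 + 52 + 50 + 48 + 46)/6 = 48.1667
Deviations from mean: -0.1667, -3.1667, 3.8333, 1.8333, -0.1667, -2.1667
Σ(x_t−x̄)(x_{t+2}−x̄) = (-0.6389) + (-5.8056) + (-0.6389) + (-3.9722) = -11.0556
Denominator Σ(x_t−x̄)² = 32.8333
r_2 = -11.0556 / 32.8333 = -0.337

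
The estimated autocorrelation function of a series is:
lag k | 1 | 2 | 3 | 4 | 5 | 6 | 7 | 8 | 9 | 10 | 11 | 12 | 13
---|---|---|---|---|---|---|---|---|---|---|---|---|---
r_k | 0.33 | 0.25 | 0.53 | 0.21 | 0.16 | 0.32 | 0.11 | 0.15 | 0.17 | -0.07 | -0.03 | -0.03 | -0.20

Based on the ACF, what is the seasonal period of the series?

3

The largest autocorrelation is r_3 = 0.53; the remaining lags stay at or below 0.33. The elevated value at lag 1 (0.33), dropping to 0.25 at lag 2, reflects decaying short-term dependence rather than seasonality.
The dominant spike at lag 3 indicates a seasonal period of 3.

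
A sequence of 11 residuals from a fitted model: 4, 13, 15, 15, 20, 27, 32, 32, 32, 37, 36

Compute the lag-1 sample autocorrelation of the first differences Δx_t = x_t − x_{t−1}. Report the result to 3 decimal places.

-0.038

First differences Δx: 9, 2, 0, 5, 7, 5, 0, 0, 5, -1
Mean of differences = 3.2000
Numerator Σ(Δx_t−Δx̄)(Δx_{t+1}−Δx̄) = -4.0400
Denominator Σ(Δx_t−Δx̄)² = 107.6000
r_1(Δx) = -4.0400 / 107.6000 = -0.038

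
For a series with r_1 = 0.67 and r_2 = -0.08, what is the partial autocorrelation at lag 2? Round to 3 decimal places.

φ_{22} = (r_2 − r_1²) / (1 − r_1²)
r_1² = (0.67)² = 0.4489
Numerator = -0.08 − 0.4489 = -0.5289; denominator = 1 − 0.4489 = 0.5511
φ_{22} = -0.5289 / 0.5511 = -0.960

-0.960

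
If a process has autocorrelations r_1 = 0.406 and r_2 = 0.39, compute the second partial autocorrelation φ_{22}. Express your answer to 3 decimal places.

0.270

φ_{22} = (r_2 − r_1²) / (1 − r_1²)
r_1² = (0.406)² = 0.164836
Numerator = 0.39 − 0.1648 = 0.2252; denominator = 1 − 0.1648 = 0.8352
φ_{22} = 0.2252 / 0.8352 = 0.270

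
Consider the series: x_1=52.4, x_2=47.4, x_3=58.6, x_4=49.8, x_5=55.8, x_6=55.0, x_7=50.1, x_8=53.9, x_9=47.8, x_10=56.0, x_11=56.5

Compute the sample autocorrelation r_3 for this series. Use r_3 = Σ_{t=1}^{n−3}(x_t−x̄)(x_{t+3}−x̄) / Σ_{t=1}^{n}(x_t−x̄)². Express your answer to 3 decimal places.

-0.047

Mean x̄ = (52.4 + 47.4 + 58.6 + 49.8 + 55.8 + 55.0 + 50.1 + 53.9 + 47.8 + 56.0 + 56.5)/11 = 53.0273
Numerator Σ_{t=1}^{8}(x_t−x̄)(x_{t+3}−x̄) = -6.7013
Denominator Σ(x_t−x̄)² = 142.6618
r_3 = -6.7013 / 142.6618 = -0.047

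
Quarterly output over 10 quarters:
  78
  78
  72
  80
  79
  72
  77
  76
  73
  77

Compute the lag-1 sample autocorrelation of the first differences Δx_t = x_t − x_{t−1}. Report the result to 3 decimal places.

-0.491

First differences Δx: 0, -6, 8, -1, -7, 5, -1, -3, 4
Mean of differences = -0.1111
Numerator Σ(Δx_t−Δx̄)(Δx_{t+1}−Δx̄) = -98.5679
Denominator Σ(Δx_t−Δx̄)² = 200.8889
r_1(Δx) = -98.5679 / 200.8889 = -0.491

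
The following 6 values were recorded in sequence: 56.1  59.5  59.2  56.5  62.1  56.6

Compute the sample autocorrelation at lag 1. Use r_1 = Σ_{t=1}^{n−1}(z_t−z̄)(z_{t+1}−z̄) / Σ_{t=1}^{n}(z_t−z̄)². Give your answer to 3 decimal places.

-0.601

Mean z̄ = (56.1 + 59.5 + 59.2 + 56.5 + 62.1 + 56.6)/6 = 58.3333
Numerator Σ_{t=1}^{5}(z_t−z̄)(z_{t+1}−z̄) = -16.6178
Denominator Σ(z_t−z̄)² = 27.6533
r_1 = -16.6178 / 27.6533 = -0.601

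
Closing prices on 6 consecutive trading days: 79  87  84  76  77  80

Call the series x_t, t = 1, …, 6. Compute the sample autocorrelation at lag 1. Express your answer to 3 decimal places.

0.165

Mean x̄ = (79 + 87 + 84 + 76 + 77 + 80)/6 = 80.5000
Numerator Σ_{t=1}^{5}(x_t−x̄)(x_{t+1}−x̄) = 14.7500
Denominator Σ(x_t−x̄)² = 89.5000
r_1 = 14.7500 / 89.5000 = 0.165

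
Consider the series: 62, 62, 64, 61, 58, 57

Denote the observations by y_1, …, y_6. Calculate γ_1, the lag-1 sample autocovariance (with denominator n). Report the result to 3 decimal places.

Mean ȳ = (62 + 62 + 64 + 61 + 58 + 57)/6 = 60.6667
Σ_{t=1}^{5}(y_t−ȳ)(y_{t+1}−ȳ) = 16.2222
γ_1 = 16.2222 / 6 = 2.704

2.704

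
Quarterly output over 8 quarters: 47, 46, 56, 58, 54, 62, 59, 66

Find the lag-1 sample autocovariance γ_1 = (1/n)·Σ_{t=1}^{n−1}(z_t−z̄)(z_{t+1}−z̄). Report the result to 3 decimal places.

Mean z̄ = (47 + 46 + 56 + 58 + 54 + 62 + 59 + 66)/8 = 56.0000
Deviations: -9.0000, -10.0000, 0.0000, 2.0000, -2.0000, 6.0000, 3.0000, 10.0000
Σ_{t=1}^{7}(z_t−z̄)(z_{t+1}−z̄) = 122.0000
γ_1 = 122.0000 / 8 = 15.250

15.250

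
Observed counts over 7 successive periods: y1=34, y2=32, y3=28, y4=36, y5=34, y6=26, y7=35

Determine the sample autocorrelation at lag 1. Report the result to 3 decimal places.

Mean ȳ = (34 + 32 + 28 + 36 + 34 + 26 + 35)/7 = 32.1429
Numerator Σ_{t=1}^{6}(y_t−ȳ)(y_{t+1}−ȳ) = -37.4490
Denominator Σ(y_t−ȳ)² = 84.8571
r_1 = -37.4490 / 84.8571 = -0.441

-0.441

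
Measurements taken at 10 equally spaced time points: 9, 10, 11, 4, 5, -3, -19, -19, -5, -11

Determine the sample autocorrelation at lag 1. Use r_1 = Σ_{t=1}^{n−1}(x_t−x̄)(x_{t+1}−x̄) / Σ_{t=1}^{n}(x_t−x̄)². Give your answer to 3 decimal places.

Mean x̄ = (9 + 10 + 11 + 4 + 5 − 3 − 19 − 19 − 5 − 11)/10 = -1.8000
Numerator Σ_{t=1}^{9}(x_t−x̄)(x_{t+1}−x̄) = 784.9600
Denominator Σ(x_t−x̄)² = 1187.6000
r_1 = 784.9600 / 1187.6000 = 0.661

0.661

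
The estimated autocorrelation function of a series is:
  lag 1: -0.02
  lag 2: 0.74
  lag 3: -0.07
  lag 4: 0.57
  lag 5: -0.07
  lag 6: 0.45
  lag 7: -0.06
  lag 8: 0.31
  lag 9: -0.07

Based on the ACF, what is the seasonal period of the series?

2

The largest autocorrelation is r_2 = 0.74, with weaker echoes at lags 4 (0.57), 6 (0.45) and 8 (0.31); the remaining lags stay at or below -0.02.
The dominant spike at lag 2 indicates a seasonal period of 2.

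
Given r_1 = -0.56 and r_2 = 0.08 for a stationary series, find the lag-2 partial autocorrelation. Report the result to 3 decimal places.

φ_{22} = (r_2 − r_1²) / (1 − r_1²)
r_1² = (-0.56)² = 0.3136
Numerator = 0.08 − 0.3136 = -0.2336; denominator = 1 − 0.3136 = 0.6864
φ_{22} = -0.2336 / 0.6864 = -0.340

-0.340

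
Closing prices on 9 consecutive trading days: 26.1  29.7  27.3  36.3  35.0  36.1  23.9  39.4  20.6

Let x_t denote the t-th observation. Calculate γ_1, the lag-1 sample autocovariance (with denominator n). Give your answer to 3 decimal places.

-16.092

Mean x̄ = (26.1 + 29.7 + 27.3 + 36.3 + 35.0 + 36.1 + 23.9 + 39.4 + 20.6)/9 = 30.4889
Σ_{t=1}^{8}(x_t−x̄)(x_{t+1}−x̄) = -144.8323
γ_1 = -144.8323 / 9 = -16.092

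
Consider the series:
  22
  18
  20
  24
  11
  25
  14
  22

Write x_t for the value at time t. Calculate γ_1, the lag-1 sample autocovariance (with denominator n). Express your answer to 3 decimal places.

-16.406

Mean x̄ = (22 + 18 + 20 + 24 + 11 + 25 + 14 + 22)/8 = 19.5000
Deviations: 2.5000, -1.5000, 0.5000, 4.5000, -8.5000, 5.5000, -5.5000, 2.5000
Σ_{t=1}^{7}(x_t−x̄)(x_{t+1}−x̄) = -131.2500
γ_1 = -131.2500 / 8 = -16.406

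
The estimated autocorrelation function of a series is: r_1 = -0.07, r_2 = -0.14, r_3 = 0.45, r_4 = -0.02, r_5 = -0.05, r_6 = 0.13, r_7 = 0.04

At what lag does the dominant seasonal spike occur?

3

The largest autocorrelation is r_3 = 0.45; the remaining lags stay at or below 0.13.
The dominant spike at lag 3 indicates a seasonal period of 3.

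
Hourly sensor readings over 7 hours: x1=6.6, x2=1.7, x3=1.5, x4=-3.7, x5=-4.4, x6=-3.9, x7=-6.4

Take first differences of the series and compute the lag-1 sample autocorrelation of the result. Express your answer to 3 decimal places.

First differences Δx: -4.9, -0.2, -5.2, -0.7, 0.5, -2.5
Mean of differences = -2.1667
Numerator Σ(Δx_t−Δx̄)(Δx_{t+1}−Δx̄) = -12.7678
Denominator Σ(Δx_t−Δx̄)² = 29.9133
r_1(Δx) = -12.7678 / 29.9133 = -0.427

-0.427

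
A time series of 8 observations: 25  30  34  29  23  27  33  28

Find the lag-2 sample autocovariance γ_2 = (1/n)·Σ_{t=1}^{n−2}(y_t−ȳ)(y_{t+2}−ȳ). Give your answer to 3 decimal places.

Mean ȳ = (25 + 30 + 34 + 29 + 23 + 27 + 33 + 28)/8 = 28.6250
Σ_{t=1}^{6}(y_t−ȳ)(y_{t+2}−ȳ) = -73.4063
γ_2 = -73.4063 / 8 = -9.176

-9.176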